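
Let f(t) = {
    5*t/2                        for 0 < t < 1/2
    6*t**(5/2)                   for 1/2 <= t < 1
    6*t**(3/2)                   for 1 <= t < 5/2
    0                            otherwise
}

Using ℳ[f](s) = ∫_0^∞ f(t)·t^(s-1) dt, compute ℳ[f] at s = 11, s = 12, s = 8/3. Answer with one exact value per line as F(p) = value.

the 3 pieces separated at 1/2, 1 each add one integral
piece [0, 1/2): integrate 5*t/2 against the kernel
[1/2, 1) adds the kernel integral of 6*t**(5/2)
for t in [1, 5/2): the term is ∫ 6*t**(3/2)·t^(s-1)

F(11) = -261769/7372800 - sqrt(2)/36864 + 29296875*sqrt(10)/2048
F(12) = -1702631/55590912 - 3*sqrt(2)/237568 + 1220703125*sqrt(10)/36864
F(8/3) = -216/775 - 9*2**(5/6)/496 + 15*2**(1/3)/352 + 225*2**(5/6)*5**(1/6)/8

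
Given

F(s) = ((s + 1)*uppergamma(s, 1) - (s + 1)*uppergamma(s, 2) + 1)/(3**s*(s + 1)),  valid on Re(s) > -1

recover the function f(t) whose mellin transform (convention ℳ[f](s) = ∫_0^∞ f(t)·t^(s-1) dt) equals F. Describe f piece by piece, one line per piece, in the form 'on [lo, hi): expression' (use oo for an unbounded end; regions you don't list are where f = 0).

the common scale on t comes off first: t on [0, 1); exp(-t) on [1, 2)
decompose at 1/3; ℳ[f](s) sums the 2 pieces' integrals
on [0, 1/3): add ∫ 3*t·t^(s-1) dt
on [1/3, 2/3): add ∫ exp(-3*t)·t^(s-1) dt

on [0, 1/3): 3*t
on [1/3, 2/3): exp(-3*t)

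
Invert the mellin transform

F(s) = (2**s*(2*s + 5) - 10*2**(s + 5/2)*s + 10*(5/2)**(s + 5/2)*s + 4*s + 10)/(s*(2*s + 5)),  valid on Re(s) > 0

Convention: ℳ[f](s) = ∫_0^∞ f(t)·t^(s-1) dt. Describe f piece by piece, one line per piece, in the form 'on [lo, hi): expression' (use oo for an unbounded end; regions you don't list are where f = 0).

on [0, 1): 3
on [1, 2): 1
on [2, 5/2): 5*t**(5/2)

integrate the 3 segments split at 1, 2, then add the results
over [0, 1), the kernel integral of 3 enters the sum
∫ 1·t^(s-1) over [1, 2)
piece [2, 5/2): integrate 5*t**(5/2) against the kernel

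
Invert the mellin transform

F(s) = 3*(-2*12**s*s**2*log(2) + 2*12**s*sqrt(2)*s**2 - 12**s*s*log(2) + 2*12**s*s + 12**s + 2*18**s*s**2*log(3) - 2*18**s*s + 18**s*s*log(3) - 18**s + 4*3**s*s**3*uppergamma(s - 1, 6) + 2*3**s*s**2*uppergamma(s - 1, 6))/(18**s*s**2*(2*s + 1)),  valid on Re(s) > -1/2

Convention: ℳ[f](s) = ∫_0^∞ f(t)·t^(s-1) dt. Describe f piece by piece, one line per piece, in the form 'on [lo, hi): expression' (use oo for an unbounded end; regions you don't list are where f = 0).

the shared t-power comes off first: 3*sqrt(3)*t**(3/2) on [0, 2/3); 3*t*log(3*t) on [2/3, 1); exp(-6*t) on [1, ∞)
remove the common scale on t first: t**(3/2) on [0, 2); t*log(t) on [2, 3); exp(-2*t) on [3, ∞)
treat the 3 regions marked off by 2/3, 1 separately and sum
∫ 3*sqrt(3)*sqrt(t)·t^(s-1) over [0, 2/3)
∫ 3*log(3*t)·t^(s-1) over [2/3, 1)
between 1 and ∞ the integrand is exp(-6*t)/t·t^(s-1)

on [0, 2/3): 3*sqrt(3)*sqrt(t)
on [2/3, 1): 3*log(3*t)
on [1, oo): exp(-6*t)/t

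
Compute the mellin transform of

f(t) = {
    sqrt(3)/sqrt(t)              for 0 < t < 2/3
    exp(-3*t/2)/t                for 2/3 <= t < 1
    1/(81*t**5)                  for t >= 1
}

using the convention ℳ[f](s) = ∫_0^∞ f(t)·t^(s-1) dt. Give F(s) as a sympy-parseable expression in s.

(243*2**s*(s - 5)*(2*s - 1)*uppergamma(s - 1, 1) - 243*2**s*(s - 5)*(2*s - 1)*uppergamma(s - 1, 3/2) + 486*2**(s + 1/2)*(s - 5) + 2*3**s*(1 - 2*s))/(162*3**s*(s - 5)*(2*s - 1))
  1/2 < Re(s) < 5

invert the shared t-power to get sqrt(3)*sqrt(t) on [0, 2/3); exp(-3*t/2) on [2/3, 1); 1/(81*t**4) on [1, ∞)
back out the common scale on t: sqrt(t) on [0, 2); exp(-t/2) on [2, 3); t**(-4) on [3, ∞)
decompose at 2/3, 1; ℳ[f](s) sums the 3 pieces' integrals
over [0, 2/3), the kernel integral of sqrt(3)/sqrt(t) enters the sum
between 2/3 and 1 the integrand is exp(-3*t/2)/t·t^(s-1)
piece [1, ∞): integrate 1/(81*t**5) against the kernel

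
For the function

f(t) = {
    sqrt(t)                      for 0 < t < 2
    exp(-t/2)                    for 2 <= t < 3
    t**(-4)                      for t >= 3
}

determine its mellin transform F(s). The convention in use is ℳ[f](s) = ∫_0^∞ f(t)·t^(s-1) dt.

(2**s*(s - 4)*(2*s + 1)*uppergamma(s, 1) - 2**s*(s - 4)*(2*s + 1)*uppergamma(s, 3/2) + 2*2**(s + 1/2)*(s - 4) - 3**s*(2*s + 1)/81)/((s - 4)*(2*s + 1))
  -1/2 < Re(s) < 4

decompose at 2, 3; ℳ[f](s) sums the 3 pieces' integrals
for t in [0, 2): the term is ∫ sqrt(t)·t^(s-1)
∫ exp(-t/2)·t^(s-1) over [2, 3)
on [3, ∞) integrate f = t**(-4) against the kernel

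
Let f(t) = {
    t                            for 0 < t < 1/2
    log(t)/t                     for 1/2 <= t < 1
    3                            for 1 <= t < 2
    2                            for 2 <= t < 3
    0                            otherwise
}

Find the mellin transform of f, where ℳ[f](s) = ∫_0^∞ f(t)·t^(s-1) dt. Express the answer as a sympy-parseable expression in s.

(2*2**(2*s)*(s + 1)*(s**2 - 2*s + 1) - 2*2**s*s*(s + 1) - 6*2**s*(s + 1)*(s**2 - 2*s + 1) + 4*6**s*(s + 1)*(s**2 - 2*s + 1) + 4*s**2*(s + 1)*log(2) - 4*s*(s + 1)*log(2) + 4*s*(s + 1) + s*(s**2 - 2*s + 1))/(2*2**s*s*(s + 1)*(s**2 - 2*s + 1))
  Re(s) > -1

integrate the 4 segments split at 1/2, 1, 2, then add the results
on [0, 1/2) integrate f = t against the kernel
segment 1/2 to 1 holds log(t)/t; add its integral
over [1, 2), the kernel integral of 3 enters the sum
for t in [2, 3): the term is ∫ 2·t^(s-1)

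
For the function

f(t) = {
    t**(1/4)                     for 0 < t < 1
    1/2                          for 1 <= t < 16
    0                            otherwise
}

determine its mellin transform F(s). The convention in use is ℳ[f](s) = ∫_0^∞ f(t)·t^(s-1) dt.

remove the power substitution first: sqrt(t) on [0, 1); 1/2 on [1, 4)
strip the power substitution: t on [0, 1); 1/2 on [1, 2)
breakpoints 1: one integral from each of the 2 segments
for t in [0, 1): the term is ∫ t**(1/4)·t^(s-1)
∫ over [1, 16) of 1/2·t^(s-1) joins the sum

(16**s*(4*s + 1) + 4*s - 1)/(2*s*(4*s + 1))
  Re(s) > -1/4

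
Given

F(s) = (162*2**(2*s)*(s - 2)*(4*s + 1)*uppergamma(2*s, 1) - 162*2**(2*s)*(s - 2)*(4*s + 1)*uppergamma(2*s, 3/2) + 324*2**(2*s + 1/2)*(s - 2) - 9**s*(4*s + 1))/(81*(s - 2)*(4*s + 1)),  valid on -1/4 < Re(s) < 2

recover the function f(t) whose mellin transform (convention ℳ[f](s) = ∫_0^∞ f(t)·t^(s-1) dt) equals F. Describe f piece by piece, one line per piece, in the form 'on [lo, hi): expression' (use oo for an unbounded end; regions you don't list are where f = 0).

on [0, 4): t**(1/4)
on [4, 9): exp(-sqrt(t)/2)
on [9, oo): t**(-2)

the power substitution comes off first: sqrt(t) on [0, 2); exp(-t/2) on [2, 3); t**(-4) on [3, ∞)
decompose at 4, 9; ℳ[f](s) sums the 3 pieces' integrals
between 0 and 4 the integrand is t**(1/4)·t^(s-1)
on [4, 9): add ∫ exp(-sqrt(t)/2)·t^(s-1) dt
on [9, ∞) integrate f = t**(-2) against the kernel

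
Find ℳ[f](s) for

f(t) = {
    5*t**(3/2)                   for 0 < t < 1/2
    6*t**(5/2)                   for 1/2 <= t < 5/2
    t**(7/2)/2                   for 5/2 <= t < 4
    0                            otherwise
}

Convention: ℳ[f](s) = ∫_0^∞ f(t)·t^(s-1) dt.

slice at 1/2, 5/2, transform all 3 pieces, and sum them
∫ 5*t**(3/2)·t^(s-1) over [0, 1/2)
between 1/2 and 5/2 the integrand is 6*t**(5/2)·t^(s-1)
the [5/2, 4) slice contributes ∫ t**(7/2)/2·t^(s-1) dt

(8192*2**(3*s)*s**2 + 32768*2**(3*s)*s + 30720*2**(3*s) + 1900*sqrt(10)*5**s*s**2 + 10000*sqrt(10)*5**s*s + 10725*sqrt(10)*5**s + 64*sqrt(2)*s**2 + 480*sqrt(2)*s + 896*sqrt(2))/(16*2**s*(8*s**3 + 60*s**2 + 142*s + 105))
  Re(s) > -3/2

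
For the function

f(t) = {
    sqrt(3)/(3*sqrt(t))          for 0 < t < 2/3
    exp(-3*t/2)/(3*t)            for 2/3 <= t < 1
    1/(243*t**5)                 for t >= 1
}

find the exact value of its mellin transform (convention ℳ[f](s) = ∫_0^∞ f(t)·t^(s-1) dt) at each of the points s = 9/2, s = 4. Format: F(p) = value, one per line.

F(9/2) = -26*exp(-3/2)/27 - 5*sqrt(6)*sqrt(pi)*erfc(sqrt(6)/2)/81 + 2/243 + 4*sqrt(3)/243 + 5*sqrt(6)*sqrt(pi)*erfc(1)/81 + 58*sqrt(6)*exp(-1)/243
F(4) = -58*exp(-3/2)/81 + 1/243 + 16*sqrt(2)/567 + 40*exp(-1)/81

back out the common scale on t: 1/sqrt(t) on [0, 2); exp(-t/2)/t on [2, 3); t**(-5) on [3, ∞)
undo the shared t-power: sqrt(t) on [0, 2); exp(-t/2) on [2, 3); t**(-4) on [3, ∞)
along the cuts 2/3, 1, ℳ[f](s) splits into 3 integrals
on [0, 2/3): add ∫ sqrt(3)/(3*sqrt(t))·t^(s-1) dt
segment 2/3 to 1 holds exp(-3*t/2)/(3*t); add its integral
the [1, ∞) slice contributes ∫ 1/(243*t**5)·t^(s-1) dt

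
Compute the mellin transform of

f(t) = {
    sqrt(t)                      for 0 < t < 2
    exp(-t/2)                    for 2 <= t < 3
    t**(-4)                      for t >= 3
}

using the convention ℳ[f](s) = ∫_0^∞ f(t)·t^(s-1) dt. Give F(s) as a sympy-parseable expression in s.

(2**s*(s - 4)*(2*s + 1)*uppergamma(s, 1) - 2**s*(s - 4)*(2*s + 1)*uppergamma(s, 3/2) + 2*2**(s + 1/2)*(s - 4) - 3**s*(2*s + 1)/81)/((s - 4)*(2*s + 1))
  -1/2 < Re(s) < 4

linearity at 2, 3 turns ℳ[f](s) into 3 summed integrals
segment [0, 2) carries sqrt(t); integrate it
[2, 3) adds the kernel integral of exp(-t/2)
segment 3 to ∞ holds t**(-4); add its integral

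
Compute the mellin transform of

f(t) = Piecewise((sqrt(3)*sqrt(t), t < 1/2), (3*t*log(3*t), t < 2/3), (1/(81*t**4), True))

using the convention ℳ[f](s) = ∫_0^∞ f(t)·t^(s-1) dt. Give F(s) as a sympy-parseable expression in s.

(32*2**(2*s)*s*(s - 4)*(2*s + 1)*log(2) - 32*2**(2*s)*(s - 4)*(2*s + 1) + 32*2**(2*s)*(s - 4)*(2*s + 1)*log(2) + 3**s*s*(s - 4)*(2*s + 1)*(-24*log(3) + 24*log(2)) + 3**s*(s - 4)*(2*s + 1)*(-24*log(3) + 24*log(2)) + 24*3**s*(s - 4)*(2*s + 1) + 16*3**s*sqrt(6)*(s - 4)*(s**2 + 2*s + 1) - 4**s*(2*s + 1)*(s**2 + 2*s + 1))/(16*6**s*(s - 4)*(2*s + 1)*(s**2 + 2*s + 1))
  -1/2 < Re(s) < 4

undo the common scale on t: sqrt(t) on [0, 3/2); t*log(t) on [3/2, 2); t**(-4) on [2, ∞)
slice at 1/2, 2/3, transform all 3 pieces, and sum them
on [0, 1/2): add ∫ sqrt(3)*sqrt(t)·t^(s-1) dt
between 1/2 and 2/3 the integrand is 3*t*log(3*t)·t^(s-1)
over [2/3, ∞), the kernel integral of 1/(81*t**4) enters the sum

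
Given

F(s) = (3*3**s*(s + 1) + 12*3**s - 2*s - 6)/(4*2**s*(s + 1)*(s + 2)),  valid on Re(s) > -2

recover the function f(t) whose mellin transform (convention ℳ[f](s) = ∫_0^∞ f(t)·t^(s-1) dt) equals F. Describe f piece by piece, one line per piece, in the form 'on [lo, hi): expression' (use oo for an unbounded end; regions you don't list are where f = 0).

undo the shared t-power: t on [0, 1/2); 2 - t on [1/2, 3/2)
slice at 1/2, transform all 2 pieces, and sum them
piece [0, 1/2): integrate t**2 against the kernel
segment [1/2, 3/2) carries t*(2 - t); integrate it

on [0, 1/2): t**2
on [1/2, 3/2): t*(2 - t)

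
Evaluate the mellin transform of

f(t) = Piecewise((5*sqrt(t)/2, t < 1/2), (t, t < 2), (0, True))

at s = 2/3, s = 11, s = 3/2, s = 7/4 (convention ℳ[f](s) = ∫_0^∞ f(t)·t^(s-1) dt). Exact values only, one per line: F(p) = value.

F(2/3) = -3*2**(1/3)/20 + 15*2**(5/6)/28 + 6*2**(2/3)/5
F(11) = 5*sqrt(2)/94208 + 5592405/16384
F(3/2) = 5/16 + 31*sqrt(2)/20
F(7/4) = 2**(1/4)*(-18 + 631*sqrt(2))/396

linearity at 1/2 turns ℳ[f](s) into 2 summed integrals
for t in [0, 1/2): the term is ∫ 5*sqrt(t)/2·t^(s-1)
for t in [1/2, 2): the term is ∫ t·t^(s-1)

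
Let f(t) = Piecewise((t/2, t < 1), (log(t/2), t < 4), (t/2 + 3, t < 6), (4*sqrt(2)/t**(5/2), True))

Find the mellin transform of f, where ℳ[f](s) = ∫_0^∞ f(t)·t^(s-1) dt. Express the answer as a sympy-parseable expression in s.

the common scale on t comes off first: t on [0, 1/2); log(t) on [1/2, 2); t + 3 on [2, 3); …
linearity at 1, 4, 6 turns ℳ[f](s) into 4 summed integrals
piece [0, 1): integrate t/2 against the kernel
∫ log(t/2)·t^(s-1) over [1, 4)
∫ over [4, 6) of (t/2 + 3)·t^(s-1) joins the sum
segment 6 to ∞ holds 4*sqrt(2)/t**(5/2); add its integral

(-270*2**(2*s)*s**2*(2*s - 5) + 54*2**(2*s)*s*(s + 1)*(2*s - 5)*log(2) - 162*2**(2*s)*s*(2*s - 5) - 54*2**(2*s)*(s + 1)*(2*s - 5) - 4*sqrt(3)*6**s*s**2*(s + 1) + 324*6**s*s**2*(2*s - 5) + 162*6**s*s*(2*s - 5) + 27*s**2*(2*s - 5) + 54*s*(s + 1)*(2*s - 5)*log(2) + (2*s - 5)*(54*s + 54))/(54*s**2*(s + 1)*(2*s - 5))
  -1 < Re(s) < 5/2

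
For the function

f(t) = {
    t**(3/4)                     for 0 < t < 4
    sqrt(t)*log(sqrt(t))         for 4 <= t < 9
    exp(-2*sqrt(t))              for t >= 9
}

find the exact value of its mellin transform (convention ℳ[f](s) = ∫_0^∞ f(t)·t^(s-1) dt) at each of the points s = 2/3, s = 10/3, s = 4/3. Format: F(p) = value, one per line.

reversing the power substitution: t**(3/2) on [0, 2); t*log(t) on [2, 3); exp(-2*t) on [3, ∞)
split f at 4, 9: ℳ[f](s) collects 3 kernel integrals
on [0, 4): add ∫ t**(3/4)·t^(s-1) dt
on [4, 9) integrate f = sqrt(t)*log(sqrt(t)) against the kernel
segment [9, ∞) carries exp(-2*sqrt(t)); integrate it

F(2/3) = -162*3**(1/3)/49 - 24*2**(1/3)*log(2)/7 + 2**(2/3)*uppergamma(4/3, 6)/2 + 72*2**(1/3)/49 + 48*2**(5/6)/17 + 54*3**(1/3)*log(3)/7
F(10/3) = -39366*3**(2/3)/529 - 768*2**(2/3)*log(2)/23 + 2**(1/3)*uppergamma(20/3, 6)/64 + 2304*2**(2/3)/529 + 3072*2**(1/6)/49 + 13122*3**(2/3)*log(3)/23
F(4/3) = -486*3**(2/3)/121 - 48*2**(2/3)*log(2)/11 + 2**(1/3)*uppergamma(8/3, 6)/4 + 144*2**(2/3)/121 + 192*2**(1/6)/25 + 162*3**(2/3)*log(3)/11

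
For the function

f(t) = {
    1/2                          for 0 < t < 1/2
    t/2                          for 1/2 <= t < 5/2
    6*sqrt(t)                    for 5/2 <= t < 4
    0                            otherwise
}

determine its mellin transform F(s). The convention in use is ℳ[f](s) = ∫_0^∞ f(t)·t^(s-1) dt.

decompose at 1/2, 5/2; ℳ[f](s) sums the 3 pieces' integrals
on [0, 1/2): add ∫ 1/2·t^(s-1) dt
segment 1/2 to 5/2 holds t/2; add its integral
[5/2, 4) adds the kernel integral of 6*sqrt(t)

(96*2**(3*s)*s*(s + 1) + 5*5**s*s*(2*s + 1) - 24*sqrt(2)*5**(s + 1/2)*s*(s + 1) - s*(2*s + 1) + 2*(s + 1)*(2*s + 1))/(4*2**s*s*(s + 1)*(2*s + 1))
  Re(s) > 0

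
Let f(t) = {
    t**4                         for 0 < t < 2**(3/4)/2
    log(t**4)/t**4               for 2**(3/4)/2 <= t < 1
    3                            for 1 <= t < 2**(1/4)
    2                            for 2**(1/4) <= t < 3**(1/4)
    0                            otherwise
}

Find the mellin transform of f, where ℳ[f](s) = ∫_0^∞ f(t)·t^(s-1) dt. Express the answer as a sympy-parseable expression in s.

(2**(3/4)/2)**s*(-8*2**(s/4)*s*(s + 4) - 6*2**(s/4)*(s + 4)*(s**2 - 8*s + 16) + 2*2**(s/2)*(s + 4)*(s**2 - 8*s + 16) + 4*6**(s/4)*(s + 4)*(s**2 - 8*s + 16) + 4*s**2*(s + 4)*log(2) - 16*s*(s + 4)*log(2) + 16*s*(s + 4) + s*(s**2 - 8*s + 16))/(2*s*(s + 4)*(s**2 - 8*s + 16))
  Re(s) > -4

the power substitution comes off first: t**2 on [0, sqrt(2)/2); log(t**2)/t**2 on [sqrt(2)/2, 1); 3 on [1, sqrt(2)); …
strip the power substitution: t on [0, 1/2); log(t)/t on [1/2, 1); 3 on [1, 2); …
treat the 4 regions marked off by 2**(3/4)/2, 1, 2**(1/4) separately and sum
∫ t**4·t^(s-1) over [0, 2**(3/4)/2)
for t in [2**(3/4)/2, 1): the term is ∫ log(t**4)/t**4·t^(s-1)
segment 1 to 2**(1/4) holds 3; add its integral
segment [2**(1/4), 3**(1/4)) carries 2; integrate it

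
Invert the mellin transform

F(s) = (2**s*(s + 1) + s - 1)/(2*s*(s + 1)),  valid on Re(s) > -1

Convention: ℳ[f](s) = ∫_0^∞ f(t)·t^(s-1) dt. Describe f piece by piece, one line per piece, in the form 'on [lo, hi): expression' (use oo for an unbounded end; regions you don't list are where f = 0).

on [0, 1): t
on [1, 2): 1/2

cuts at 1: linearity sums the 2 kernel integrals
the [0, 1) slice contributes ∫ t·t^(s-1) dt
piece [1, 2): integrate 1/2 against the kernel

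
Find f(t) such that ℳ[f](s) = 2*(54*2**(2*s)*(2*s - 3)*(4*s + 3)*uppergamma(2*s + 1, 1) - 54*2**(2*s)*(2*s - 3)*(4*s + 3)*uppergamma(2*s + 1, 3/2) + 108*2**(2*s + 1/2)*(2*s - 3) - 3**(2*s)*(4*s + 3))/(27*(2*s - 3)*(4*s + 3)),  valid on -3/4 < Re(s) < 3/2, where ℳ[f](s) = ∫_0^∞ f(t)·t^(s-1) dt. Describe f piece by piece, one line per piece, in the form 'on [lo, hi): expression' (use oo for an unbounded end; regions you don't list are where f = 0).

on [0, 4): t**(3/4)
on [4, 9): sqrt(t)*exp(-sqrt(t)/2)
on [9, oo): t**(-3/2)

strip the shared t-power: t**(1/4) on [0, 4); exp(-sqrt(t)/2) on [4, 9); t**(-2) on [9, ∞)
back out the power substitution: sqrt(t) on [0, 2); exp(-t/2) on [2, 3); t**(-4) on [3, ∞)
integrate the 3 segments split at 4, 9, then add the results
over [0, 4), the kernel integral of t**(3/4) enters the sum
segment [4, 9) carries sqrt(t)*exp(-sqrt(t)/2); integrate it
[9, ∞) adds the kernel integral of t**(-3/2)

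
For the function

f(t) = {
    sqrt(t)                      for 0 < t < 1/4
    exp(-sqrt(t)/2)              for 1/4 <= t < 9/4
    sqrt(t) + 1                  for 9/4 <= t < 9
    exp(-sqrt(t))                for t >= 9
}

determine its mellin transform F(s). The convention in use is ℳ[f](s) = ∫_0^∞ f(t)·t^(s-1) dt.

(2**(2*s + 1)*s*(2*s + 1)*uppergamma(2*s, 3) + 2**(4*s + 1)*s*(2*s + 1)*uppergamma(2*s, 1/4) - 2**(4*s + 1)*s*(2*s + 1)*uppergamma(2*s, 3/4) + 8*36**s*s + 36**s - 5*9**s*s - 9**s + s)/(4**s*s*(2*s + 1))
  Re(s) > -1/2

invert the power substitution to get t on [0, 1/2); exp(-t/2) on [1/2, 3/2); t + 1 on [3/2, 3); …
slice at 1/4, 9/4, 9, transform all 4 pieces, and sum them
on [0, 1/4): add ∫ sqrt(t)·t^(s-1) dt
segment [1/4, 9/4) carries exp(-sqrt(t)/2); integrate it
segment [9/4, 9) carries (sqrt(t) + 1); integrate it
over [9, ∞), the kernel integral of exp(-sqrt(t)) enters the sum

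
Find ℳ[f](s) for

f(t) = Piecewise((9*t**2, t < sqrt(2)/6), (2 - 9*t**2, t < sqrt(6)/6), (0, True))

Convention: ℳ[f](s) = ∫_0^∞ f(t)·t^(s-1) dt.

(sqrt(2)/6)**s*(3**(s/2)*s/2 + 4*3**(s/2) - s - 4)/(s*(s + 2))
  Re(s) > -2

the common scale on t comes off first: 4*t**2 on [0, sqrt(2)/4); 2 - 4*t**2 on [sqrt(2)/4, sqrt(6)/4)
invert the common scale on t to get t**2 on [0, sqrt(2)/2); 2 - t**2 on [sqrt(2)/2, sqrt(6)/2)
peel off the power substitution: t on [0, 1/2); 2 - t on [1/2, 3/2)
slice at sqrt(2)/6, transform all 2 pieces, and sum them
between 0 and sqrt(2)/6 the integrand is 9*t**2·t^(s-1)
on [sqrt(2)/6, sqrt(6)/6): add ∫ (2 - 9*t**2)·t^(s-1) dt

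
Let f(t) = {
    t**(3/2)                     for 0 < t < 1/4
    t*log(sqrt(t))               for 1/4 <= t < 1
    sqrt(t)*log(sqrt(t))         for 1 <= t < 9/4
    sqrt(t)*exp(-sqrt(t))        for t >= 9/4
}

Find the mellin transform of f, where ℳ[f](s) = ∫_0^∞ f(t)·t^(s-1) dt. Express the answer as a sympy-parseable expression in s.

reversing the power substitution: t**3 on [0, 1/2); t**2*log(t) on [1/2, 1); t*log(t) on [1, 3/2); …
strip the shared t-power: t**2 on [0, 1/2); t*log(t) on [1/2, 1); log(t) on [1, 3/2); …
slice at 1/4, 1, 9/4, transform all 4 pieces, and sum them
∫ over [0, 1/4) of t**(3/2)·t^(s-1) joins the sum
on [1/4, 1): add ∫ t*log(sqrt(t))·t^(s-1) dt
for t in [1, 9/4): the term is ∫ sqrt(t)*log(sqrt(t))·t^(s-1)
segment 9/4 to ∞ holds sqrt(t)*exp(-sqrt(t)); add its integral

(8*2**(2*s)*(2*s + 1)**2*(2*s + 3)*(4*s + (2*s + 1)**2 + 3)*uppergamma(2*s + 1, 3/2) - 8*2**(2*s)*(2*s + 1)**2*(2*s + 3) + 8*2**(2*s)*(2*s + 3)*(4*s + (2*s + 1)**2 + 3) - 12*3**(2*s)*(2*s + 3)*(4*s + (2*s + 1)**2 + 3) + 9**s*(2*s + 1)*(2*s + 3)*(-12*log(2) + 12*log(3))*(4*s + (2*s + 1)**2 + 3) + (2*s + 1)**3*(2*s + 3)*log(4) + (2*s + 1)**2*(2*s + 3)*log(4) + 2*(2*s + 1)**2*(2*s + 3) + (2*s + 1)**2*(4*s + (2*s + 1)**2 + 3))/(4*2**(2*s)*(2*s + 1)**2*(2*s + 3)*(4*s + (2*s + 1)**2 + 3))
  Re(s) > -3/2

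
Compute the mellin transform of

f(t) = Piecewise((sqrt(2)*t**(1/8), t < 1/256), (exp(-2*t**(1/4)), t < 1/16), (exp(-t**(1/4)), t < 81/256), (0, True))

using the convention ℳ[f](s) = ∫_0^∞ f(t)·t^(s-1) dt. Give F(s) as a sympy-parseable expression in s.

2**(2 - 8*s)*(16**s*(8*s + 1)*uppergamma(4*s, 1/2) - 16**s*(8*s + 1)*uppergamma(4*s, 1) + 256**s*(8*s + 1)*uppergamma(4*s, 1/2) - 256**s*(8*s + 1)*uppergamma(4*s, 3/4) + sqrt(2))/(8*s + 1)
  Re(s) > -1/8

peel off the power substitution: sqrt(2)*t**(1/4) on [0, 1/16); exp(-2*sqrt(t)) on [1/16, 1/4); exp(-sqrt(t)) on [1/4, 9/16)
peel off the power substitution: sqrt(2)*sqrt(t) on [0, 1/4); exp(-2*t) on [1/4, 1/2); exp(-t) on [1/2, 3/4)
reversing the common scale on t: sqrt(t) on [0, 1/2); exp(-t) on [1/2, 1); exp(-t/2) on [1, 3/2)
linearity at 1/256, 1/16 turns ℳ[f](s) into 3 summed integrals
piece [0, 1/256): integrate sqrt(2)*t**(1/8) against the kernel
the [1/256, 1/16) slice contributes ∫ exp(-2*t**(1/4))·t^(s-1) dt
on [1/16, 81/256): add ∫ exp(-t**(1/4))·t^(s-1) dt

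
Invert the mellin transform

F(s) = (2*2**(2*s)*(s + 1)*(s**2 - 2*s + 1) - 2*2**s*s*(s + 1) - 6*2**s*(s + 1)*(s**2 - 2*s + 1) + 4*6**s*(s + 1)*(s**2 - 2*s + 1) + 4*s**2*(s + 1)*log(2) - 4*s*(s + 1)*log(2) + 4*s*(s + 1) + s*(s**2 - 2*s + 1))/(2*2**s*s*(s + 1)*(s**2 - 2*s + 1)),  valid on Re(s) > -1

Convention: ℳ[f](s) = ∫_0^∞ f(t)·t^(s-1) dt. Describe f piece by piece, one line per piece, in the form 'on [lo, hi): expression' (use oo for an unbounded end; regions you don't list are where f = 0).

split f at 1/2, 1, 2: ℳ[f](s) collects 4 kernel integrals
on [0, 1/2): add ∫ t·t^(s-1) dt
on [1/2, 1): add ∫ log(t)/t·t^(s-1) dt
[1, 2) adds the kernel integral of 3
∫ 2·t^(s-1) over [2, 3)

on [0, 1/2): t
on [1/2, 1): log(t)/t
on [1, 2): 3
on [2, 3): 2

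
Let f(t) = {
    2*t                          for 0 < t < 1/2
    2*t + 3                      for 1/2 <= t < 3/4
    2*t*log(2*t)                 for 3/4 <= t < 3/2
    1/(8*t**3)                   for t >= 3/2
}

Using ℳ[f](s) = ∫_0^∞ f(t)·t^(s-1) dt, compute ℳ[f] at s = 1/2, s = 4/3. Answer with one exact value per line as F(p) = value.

F(1/2) = -3*sqrt(2) - 89*sqrt(6)/135 + log(2**(sqrt(3)/2)*3**(-sqrt(3)/2 + sqrt(6))) + 23*sqrt(3)/6
F(4/3) = -583*12**(1/3)/1470 - 9*2**(2/3)/16 - 27*6**(1/3)*log(3)/112 + 27*6**(1/3)*log(2)/112 + 1863*6**(1/3)/1568 + 27*12**(1/3)*log(3)/28

the common scale on t comes off first: t on [0, 1); t + 3 on [1, 3/2); t*log(t) on [3/2, 3); …
breakpoints 1/2, 3/4, 3/2: one integral from each of the 4 segments
segment [0, 1/2) carries 2*t; integrate it
between 1/2 and 3/4 the integrand is (2*t + 3)·t^(s-1)
on [3/4, 3/2): add ∫ 2*t*log(2*t)·t^(s-1) dt
[3/2, ∞) adds the kernel integral of 1/(8*t**3)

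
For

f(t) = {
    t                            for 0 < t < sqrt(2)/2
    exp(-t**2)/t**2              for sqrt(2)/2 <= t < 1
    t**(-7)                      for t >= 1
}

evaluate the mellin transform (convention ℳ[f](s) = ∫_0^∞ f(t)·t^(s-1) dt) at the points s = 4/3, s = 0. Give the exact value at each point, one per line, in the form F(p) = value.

back out the power substitution: sqrt(t) on [0, 1/2); exp(-t)/t on [1/2, 1); t**(-7/2) on [1, ∞)
strip the shared t-power: t**(3/2) on [0, 1/2); exp(-t) on [1/2, 1); t**(-5/2) on [1, ∞)
treat the 3 regions marked off by sqrt(2)/2, 1 separately and sum
segment 0 to sqrt(2)/2 holds t; add its integral
[sqrt(2)/2, 1) adds the kernel integral of exp(-t**2)/t**2
∫ over [1, ∞) of t**(-7)·t^(s-1) joins the sum

F(4/3) = -uppergamma(-1/3, 1)/2 + 3/17 + 3*2**(5/6)/28 + uppergamma(-1/3, 1/2)/2
F(0) = -expint(2, 1)/2 + 1/7 + expint(2, 1/2) + sqrt(2)/2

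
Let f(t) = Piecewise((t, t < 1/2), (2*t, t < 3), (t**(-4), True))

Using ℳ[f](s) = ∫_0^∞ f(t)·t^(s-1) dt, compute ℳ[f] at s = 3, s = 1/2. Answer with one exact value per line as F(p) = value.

F(3) = 7837/192
F(1/2) = sqrt(2)*(-189 + 2270*sqrt(6))/1134

f breaks at 1/2, 3 into 3 integrals to sum
segment 0 to 1/2 holds t; add its integral
[1/2, 3) adds the kernel integral of 2*t
piece [3, ∞): integrate t**(-4) against the kernel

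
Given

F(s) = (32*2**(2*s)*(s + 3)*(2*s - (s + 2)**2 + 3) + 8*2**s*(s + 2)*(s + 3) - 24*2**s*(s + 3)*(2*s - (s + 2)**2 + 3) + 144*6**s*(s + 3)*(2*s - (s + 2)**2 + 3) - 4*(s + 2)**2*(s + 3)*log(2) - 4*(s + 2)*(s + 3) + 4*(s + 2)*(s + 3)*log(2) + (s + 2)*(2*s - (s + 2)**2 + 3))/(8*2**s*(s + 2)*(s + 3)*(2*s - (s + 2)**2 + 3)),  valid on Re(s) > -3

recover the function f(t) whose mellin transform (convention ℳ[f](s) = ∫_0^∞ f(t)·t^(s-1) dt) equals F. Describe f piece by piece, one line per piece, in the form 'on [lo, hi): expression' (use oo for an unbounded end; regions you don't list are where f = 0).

on [0, 1/2): t**3
on [1/2, 1): t*log(t)
on [1, 2): 3*t**2
on [2, 3): 2*t**2

invert the shared t-power to get t on [0, 1/2); log(t)/t on [1/2, 1); 3 on [1, 2); …
summing 4 kernel integrals split by 1/2, 1, 2 yields ℳ[f](s)
[0, 1/2) adds the kernel integral of t**3
∫ over [1/2, 1) of t*log(t)·t^(s-1) joins the sum
between 1 and 2 the integrand is 3*t**2·t^(s-1)
over [2, 3), the kernel integral of 2*t**2 enters the sum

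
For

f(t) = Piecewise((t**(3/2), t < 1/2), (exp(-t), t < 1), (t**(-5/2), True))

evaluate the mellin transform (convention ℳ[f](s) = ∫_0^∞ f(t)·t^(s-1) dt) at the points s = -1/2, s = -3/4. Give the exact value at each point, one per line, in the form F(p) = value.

split f at 1/2, 1: ℳ[f](s) collects 3 kernel integrals
segment 0 to 1/2 holds t**(3/2); add its integral
on [1/2, 1) integrate f = exp(-t) against the kernel
[1, ∞) adds the kernel integral of t**(-5/2)

F(-1/2) = -2*sqrt(pi)*erfc(sqrt(2)/2) - 2*exp(-1) + 2*sqrt(pi)*erfc(1) + 5/6 + 2*sqrt(2)*exp(-1/2)
F(-3/4) = -uppergamma(-3/4, 1) + 4/13 + uppergamma(-3/4, 1/2) + 2*2**(1/4)/3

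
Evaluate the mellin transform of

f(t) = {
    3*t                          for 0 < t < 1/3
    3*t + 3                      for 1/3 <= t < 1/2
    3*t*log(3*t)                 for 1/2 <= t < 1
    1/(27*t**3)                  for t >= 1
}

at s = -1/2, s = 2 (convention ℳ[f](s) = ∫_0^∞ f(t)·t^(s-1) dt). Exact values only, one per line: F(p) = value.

strip the common scale on t: t on [0, 1); t + 3 on [1, 3/2); t*log(t) on [3/2, 3); …
slice at 1/3, 1/2, 1, transform all 4 pieces, and sum them
piece [0, 1/3): integrate 3*t against the kernel
for t in [1/3, 1/2): the term is ∫ (3*t + 3)·t^(s-1)
the [1/2, 1) slice contributes ∫ 3*t*log(3*t)·t^(s-1) dt
∫ over [1, ∞) of 1/(27*t**3)·t^(s-1) joins the sum

F(-1/2) = -2266/189 + 3*sqrt(2) + log(2**(3*sqrt(2))*3**(6 - 3*sqrt(2))) + 6*sqrt(3)
F(2) = 17/216 + log(2)/8 + 7*log(3)/8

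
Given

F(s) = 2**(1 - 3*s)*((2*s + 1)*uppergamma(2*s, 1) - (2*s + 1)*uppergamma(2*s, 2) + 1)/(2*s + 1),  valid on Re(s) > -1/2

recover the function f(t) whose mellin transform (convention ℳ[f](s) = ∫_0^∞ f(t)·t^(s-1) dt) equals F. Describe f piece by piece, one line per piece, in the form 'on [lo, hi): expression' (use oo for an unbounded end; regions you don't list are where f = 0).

invert the common scale on t to get 2*sqrt(t) on [0, 1/4); exp(-2*sqrt(t)) on [1/4, 1)
invert the power substitution to get 2*t on [0, 1/2); exp(-2*t) on [1/2, 1)
reversing the common scale on t: t on [0, 1); exp(-t) on [1, 2)
cuts at 1/8: linearity sums the 2 kernel integrals
over [0, 1/8), the kernel integral of 2*sqrt(2)*sqrt(t) enters the sum
∫ exp(-2*sqrt(2)*sqrt(t))·t^(s-1) over [1/8, 1/2)

on [0, 1/8): 2*sqrt(2)*sqrt(t)
on [1/8, 1/2): exp(-2*sqrt(2)*sqrt(t))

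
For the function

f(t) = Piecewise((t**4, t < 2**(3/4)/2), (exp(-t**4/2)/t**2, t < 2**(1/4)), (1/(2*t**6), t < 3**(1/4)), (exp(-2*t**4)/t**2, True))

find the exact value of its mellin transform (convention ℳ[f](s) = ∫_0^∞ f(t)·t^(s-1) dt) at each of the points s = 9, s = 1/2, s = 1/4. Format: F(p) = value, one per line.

F(9) = -2**(3/4)*uppergamma(7/4, 1)/2 - 101*2**(3/4)/624 + 2**(1/4)*uppergamma(7/4, 6)/16 + 3**(3/4)/6 + 2**(3/4)*uppergamma(7/4, 1/4)/2
F(1/2) = -2**(5/8)*uppergamma(-3/8, 1)/8 - 3**(5/8)/99 + 2**(3/8)*uppergamma(-3/8, 6)/4 + 2**(5/8)/44 + 2**(7/8)/18 + 2**(5/8)*uppergamma(-3/8, 1/4)/8
F(1/4) = -2**(9/16)*uppergamma(-7/16, 1)/8 - 2*3**(9/16)/207 + 2**(7/16)*uppergamma(-7/16, 6)/4 + 2**(9/16)/46 + 2**(15/16)/17 + 2**(9/16)*uppergamma(-7/16, 1/4)/8

peel off the power substitution: t**2 on [0, sqrt(2)/2); exp(-t**2/2)/t on [sqrt(2)/2, sqrt(2)); 1/(2*t**3) on [sqrt(2), sqrt(3)); …
undo the shared t-power: t**3 on [0, sqrt(2)/2); exp(-t**2/2) on [sqrt(2)/2, sqrt(2)); 1/(2*t**2) on [sqrt(2), sqrt(3)); …
back out the power substitution: t**(3/2) on [0, 1/2); exp(-t/2) on [1/2, 2); 1/(2*t) on [2, 3); …
integrate the 4 segments split at 2**(3/4)/2, 2**(1/4), 3**(1/4), then add the results
the [0, 2**(3/4)/2) slice contributes ∫ t**4·t^(s-1) dt
∫ over [2**(3/4)/2, 2**(1/4)) of exp(-t**4/2)/t**2·t^(s-1) joins the sum
∫ over [2**(1/4), 3**(1/4)) of 1/(2*t**6)·t^(s-1) joins the sum
between 3**(1/4) and ∞ the integrand is exp(-2*t**4)/t**2·t^(s-1)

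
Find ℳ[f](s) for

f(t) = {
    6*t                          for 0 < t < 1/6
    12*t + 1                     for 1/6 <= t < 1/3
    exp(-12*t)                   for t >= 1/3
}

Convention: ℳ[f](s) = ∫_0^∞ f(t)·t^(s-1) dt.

undo the common scale on t: 2*t on [0, 1/2); 4*t + 1 on [1/2, 1); exp(-4*t) on [1, ∞)
strip the common scale on t: t on [0, 1); 2*t + 1 on [1, 2); exp(-2*t) on [2, ∞)
f breaks at 1/6, 1/3 into 3 integrals to sum
on [0, 1/6) integrate f = 6*t against the kernel
over [1/6, 1/3), the kernel integral of (12*t + 1) enters the sum
segment [1/3, ∞) carries exp(-12*t); integrate it

(2**s*s*(s + 1)*uppergamma(s, 4) - 2*4**s*s - 4**s + 5*8**s*s + 8**s)/(24**s*s*(s + 1))
  Re(s) > -1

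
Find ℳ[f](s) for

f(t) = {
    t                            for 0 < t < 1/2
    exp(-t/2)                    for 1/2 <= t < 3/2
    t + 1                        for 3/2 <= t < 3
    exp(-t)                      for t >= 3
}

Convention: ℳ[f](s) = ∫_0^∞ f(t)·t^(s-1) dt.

f breaks at 1/2, 3/2, 3 into 4 integrals to sum
on [0, 1/2) integrate f = t against the kernel
∫ exp(-t/2)·t^(s-1) over [1/2, 3/2)
∫ over [3/2, 3) of (t + 1)·t^(s-1) joins the sum
the [3, ∞) slice contributes ∫ exp(-t)·t^(s-1) dt

(2*2**s*s*(s + 1)*uppergamma(s, 3) - 5*3**s*s - 2*3**s + 2*4**s*s*(s + 1)*uppergamma(s, 1/4) - 2*4**s*s*(s + 1)*uppergamma(s, 3/4) + 8*6**s*s + 2*6**s + s)/(2*2**s*s*(s + 1))
  Re(s) > -1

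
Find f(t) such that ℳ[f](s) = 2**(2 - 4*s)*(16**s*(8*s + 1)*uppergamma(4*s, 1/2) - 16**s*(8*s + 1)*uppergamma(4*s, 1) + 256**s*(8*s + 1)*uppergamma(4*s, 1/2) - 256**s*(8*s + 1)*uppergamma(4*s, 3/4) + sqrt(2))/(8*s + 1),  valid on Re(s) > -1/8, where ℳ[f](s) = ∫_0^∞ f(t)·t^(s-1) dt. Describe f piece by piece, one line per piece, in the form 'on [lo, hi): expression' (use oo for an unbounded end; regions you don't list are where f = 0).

on [0, 1/16): t**(1/8)
on [1/16, 1): exp(-t**(1/4))
on [1, 81/16): exp(-t**(1/4)/2)

reversing the power substitution: t**(1/4) on [0, 1/4); exp(-sqrt(t)) on [1/4, 1); exp(-sqrt(t)/2) on [1, 9/4)
back out the power substitution: sqrt(t) on [0, 1/2); exp(-t) on [1/2, 1); exp(-t/2) on [1, 3/2)
decompose at 1/16, 1; ℳ[f](s) sums the 3 pieces' integrals
segment 0 to 1/16 holds t**(1/8); add its integral
for t in [1/16, 1): the term is ∫ exp(-t**(1/4))·t^(s-1)
segment [1, 81/16) carries exp(-t**(1/4)/2); integrate it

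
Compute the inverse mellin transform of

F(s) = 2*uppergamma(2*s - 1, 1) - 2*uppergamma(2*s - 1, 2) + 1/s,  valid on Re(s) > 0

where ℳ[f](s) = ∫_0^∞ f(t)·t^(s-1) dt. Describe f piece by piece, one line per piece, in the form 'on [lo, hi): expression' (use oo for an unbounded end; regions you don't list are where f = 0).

peel off the power substitution: 1 on [0, 1); exp(-t)/t on [1, 2)
remove the shared t-power first: t on [0, 1); exp(-t) on [1, 2)
summing 2 kernel integrals split by 1 yields ℳ[f](s)
segment [0, 1) carries 1; integrate it
∫ exp(-sqrt(t))/sqrt(t)·t^(s-1) over [1, 4)

on [0, 1): 1
on [1, 4): exp(-sqrt(t))/sqrt(t)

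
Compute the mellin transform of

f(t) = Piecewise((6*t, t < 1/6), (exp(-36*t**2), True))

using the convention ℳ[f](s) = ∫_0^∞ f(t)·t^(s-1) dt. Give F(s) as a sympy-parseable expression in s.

peel off the common scale on t: 2*t on [0, 1/2); exp(-4*t**2) on [1/2, ∞)
back out the common scale on t: t on [0, 1); exp(-t**2) on [1, ∞)
remove the power substitution first: sqrt(t) on [0, 1); exp(-t) on [1, ∞)
split f at 1/6: ℳ[f](s) collects 2 kernel integrals
[0, 1/6) adds the kernel integral of 6*t
for t in [1/6, ∞): the term is ∫ exp(-36*t**2)·t^(s-1)

((s + 1)*uppergamma(s/2, 1) + 2)/(2*6**s*(s + 1))
  Re(s) > -1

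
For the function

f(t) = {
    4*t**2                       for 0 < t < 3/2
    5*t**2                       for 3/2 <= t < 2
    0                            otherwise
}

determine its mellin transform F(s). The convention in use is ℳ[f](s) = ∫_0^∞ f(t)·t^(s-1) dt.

(80*2**s - 9*(3/2)**s)/(4*(s + 2))
  Re(s) > -2

slice at 3/2, transform all 2 pieces, and sum them
the [0, 3/2) slice contributes ∫ 4*t**2·t^(s-1) dt
[3/2, 2) adds the kernel integral of 5*t**2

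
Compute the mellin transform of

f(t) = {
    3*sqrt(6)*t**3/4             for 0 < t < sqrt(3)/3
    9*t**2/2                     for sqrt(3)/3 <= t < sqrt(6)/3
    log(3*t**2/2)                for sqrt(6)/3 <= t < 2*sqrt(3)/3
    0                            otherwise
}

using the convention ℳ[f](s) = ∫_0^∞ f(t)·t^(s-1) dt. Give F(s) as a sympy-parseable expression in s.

reversing the power substitution: 3*sqrt(6)*t**(3/2)/4 on [0, 1/3); 9*t/2 on [1/3, 2/3); log(3*t/2) on [2/3, 4/3)
remove the common scale on t first: t**(3/2) on [0, 1/2); 3*t on [1/2, 1); log(t) on [1, 2)
the 3 pieces separated at sqrt(3)/3, sqrt(6)/3 each add one integral
over [0, sqrt(3)/3), the kernel integral of 3*sqrt(6)*t**3/4 enters the sum
for t in [sqrt(3)/3, sqrt(6)/3): the term is ∫ 9*t**2/2·t^(s-1)
over [sqrt(6)/3, 2*sqrt(3)/3), the kernel integral of log(3*t**2/2) enters the sum

(sqrt(3)/3)**s*(12*2**(s/2)*s**2*(s + 3) + 8*2**(s/2)*(s + 2)*(s + 3) + 4*2**s*s*(s + 2)*(s + 3)*log(2) - 8*2**s*(s + 2)*(s + 3) + sqrt(2)*s**2*(s + 2) - 6*s**2*(s + 3))/(4*s**2*(s + 2)*(s + 3))
  Re(s) > -3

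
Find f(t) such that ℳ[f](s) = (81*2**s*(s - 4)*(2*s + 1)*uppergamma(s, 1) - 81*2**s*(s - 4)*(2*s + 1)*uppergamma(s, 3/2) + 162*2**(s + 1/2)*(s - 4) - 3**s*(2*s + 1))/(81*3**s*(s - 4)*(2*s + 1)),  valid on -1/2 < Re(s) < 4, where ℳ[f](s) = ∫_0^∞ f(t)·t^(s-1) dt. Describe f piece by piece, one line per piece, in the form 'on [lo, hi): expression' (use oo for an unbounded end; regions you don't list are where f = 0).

on [0, 2/3): sqrt(3)*sqrt(t)
on [2/3, 1): exp(-3*t/2)
on [1, oo): 1/(81*t**4)

the common scale on t comes off first: sqrt(t) on [0, 2); exp(-t/2) on [2, 3); t**(-4) on [3, ∞)
along the cuts 2/3, 1, ℳ[f](s) splits into 3 integrals
the [0, 2/3) slice contributes ∫ sqrt(3)*sqrt(t)·t^(s-1) dt
piece [2/3, 1): integrate exp(-3*t/2) against the kernel
[1, ∞) adds the kernel integral of 1/(81*t**4)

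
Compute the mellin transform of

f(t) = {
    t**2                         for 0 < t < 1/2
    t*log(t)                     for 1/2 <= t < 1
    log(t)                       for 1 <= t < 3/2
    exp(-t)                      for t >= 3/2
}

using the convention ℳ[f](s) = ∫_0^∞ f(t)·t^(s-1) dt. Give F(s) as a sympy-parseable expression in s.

integrate the 4 segments split at 1/2, 1, 3/2, then add the results
segment 0 to 1/2 holds t**2; add its integral
for t in [1/2, 1): the term is ∫ t*log(t)·t^(s-1)
piece [1, 3/2): integrate log(t) against the kernel
segment [3/2, ∞) carries exp(-t); integrate it

(4*2**s*s**2*(s + 2)*(s**2 + 2*s + 1)*uppergamma(s, 3/2) - 4*2**s*s**2*(s + 2) + 4*2**s*(s + 2)*(s**2 + 2*s + 1) + 3**s*s*(s + 2)*(-4*log(2) + 4*log(3))*(s**2 + 2*s + 1) - 4*3**s*(s + 2)*(s**2 + 2*s + 1) + s**3*(s + 2)*log(4) + s**2*(s + 2)*log(4) + 2*s**2*(s + 2) + s**2*(s**2 + 2*s + 1))/(4*2**s*s**2*(s + 2)*(s**2 + 2*s + 1))
  Re(s) > -2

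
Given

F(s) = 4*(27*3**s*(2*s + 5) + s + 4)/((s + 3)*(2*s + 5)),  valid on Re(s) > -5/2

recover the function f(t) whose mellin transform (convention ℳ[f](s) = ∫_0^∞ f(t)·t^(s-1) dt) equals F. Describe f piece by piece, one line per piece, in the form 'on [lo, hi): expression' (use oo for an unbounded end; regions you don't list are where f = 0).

summing 2 kernel integrals split by 1 yields ℳ[f](s)
piece [0, 1): integrate 6*t**(5/2) against the kernel
on [1, 3) integrate f = 4*t**3 against the kernel

on [0, 1): 6*t**(5/2)
on [1, 3): 4*t**3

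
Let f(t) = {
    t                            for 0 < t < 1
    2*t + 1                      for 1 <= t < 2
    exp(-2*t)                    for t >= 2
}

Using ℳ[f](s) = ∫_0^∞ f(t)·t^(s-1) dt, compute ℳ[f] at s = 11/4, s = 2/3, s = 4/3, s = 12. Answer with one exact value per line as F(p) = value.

split f at 1, 2: ℳ[f](s) collects 3 kernel integrals
∫ t·t^(s-1) over [0, 1)
[1, 2) adds the kernel integral of (2*t + 1)
∫ exp(-2*t)·t^(s-1) over [2, ∞)

F(11/4) = -104/165 + 2**(1/4)*uppergamma(11/4, 4)/8 + 944*2**(3/4)/165
F(2/3) = -21/10 + 2**(1/3)*uppergamma(2/3, 4)/2 + 39*2**(2/3)/10
F(4/3) = -33/28 + 2**(2/3)*uppergamma(4/3, 4)/4 + 69*2**(1/3)/14
F(12) = 83277/52 + 8505425*exp(-4)/16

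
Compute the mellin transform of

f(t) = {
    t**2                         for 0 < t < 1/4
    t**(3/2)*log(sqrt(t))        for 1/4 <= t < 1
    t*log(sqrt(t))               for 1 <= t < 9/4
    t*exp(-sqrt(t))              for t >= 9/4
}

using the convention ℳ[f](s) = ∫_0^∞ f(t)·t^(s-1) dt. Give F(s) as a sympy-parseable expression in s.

remove the shared t-power first: t on [0, 1/4); sqrt(t)*log(sqrt(t)) on [1/4, 1); log(sqrt(t)) on [1, 9/4); …
reversing the power substitution: t**2 on [0, 1/2); t*log(t) on [1/2, 1); log(t) on [1, 3/2); …
decompose at 1/4, 1, 9/4; ℳ[f](s) sums the 4 pieces' integrals
[0, 1/4) adds the kernel integral of t**2
segment 1/4 to 1 holds t**(3/2)*log(sqrt(t)); add its integral
over [1, 9/4), the kernel integral of t*log(sqrt(t)) enters the sum
on [9/4, ∞): add ∫ t*exp(-sqrt(t))·t^(s-1) dt

(32*2**(2*s)*(s + 1)**2*(s + 2)*(4*s + 4*(s + 1)**2 + 5)*uppergamma(2*s + 2, 3/2) - 32*2**(2*s)*(s + 1)**2*(s + 2) + 8*2**(2*s)*(s + 2)*(4*s + 4*(s + 1)**2 + 5) + 3**(2*s)*(s + 1)*(s + 2)*(-36*log(2) + 36*log(3))*(4*s + 4*(s + 1)**2 + 5) - 18*3**(2*s)*(s + 2)*(4*s + 4*(s + 1)**2 + 5) + 8*(s + 1)**3*(s + 2)*log(2) + 4*(s + 1)**2*(s + 2)*log(2) + 4*(s + 1)**2*(s + 2) + (s + 1)**2*(4*s + 4*(s + 1)**2 + 5))/(16*2**(2*s)*(s + 1)**2*(s + 2)*(4*s + 4*(s + 1)**2 + 5))
  Re(s) > -2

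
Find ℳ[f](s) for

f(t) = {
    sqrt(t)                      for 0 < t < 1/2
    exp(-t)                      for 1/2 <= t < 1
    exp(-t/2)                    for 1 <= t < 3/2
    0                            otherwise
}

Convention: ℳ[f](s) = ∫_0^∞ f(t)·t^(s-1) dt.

(2**s*(2*s + 1)*uppergamma(s, 1/2) - 2**s*(2*s + 1)*uppergamma(s, 1) + 4**s*(2*s + 1)*uppergamma(s, 1/2) - 4**s*(2*s + 1)*uppergamma(s, 3/4) + sqrt(2))/(2**s*(2*s + 1))
  Re(s) > -1/2

breakpoints 1/2, 1: one integral from each of the 3 segments
∫ over [0, 1/2) of sqrt(t)·t^(s-1) joins the sum
for t in [1/2, 1): the term is ∫ exp(-t)·t^(s-1)
for t in [1, 3/2): the term is ∫ exp(-t/2)·t^(s-1)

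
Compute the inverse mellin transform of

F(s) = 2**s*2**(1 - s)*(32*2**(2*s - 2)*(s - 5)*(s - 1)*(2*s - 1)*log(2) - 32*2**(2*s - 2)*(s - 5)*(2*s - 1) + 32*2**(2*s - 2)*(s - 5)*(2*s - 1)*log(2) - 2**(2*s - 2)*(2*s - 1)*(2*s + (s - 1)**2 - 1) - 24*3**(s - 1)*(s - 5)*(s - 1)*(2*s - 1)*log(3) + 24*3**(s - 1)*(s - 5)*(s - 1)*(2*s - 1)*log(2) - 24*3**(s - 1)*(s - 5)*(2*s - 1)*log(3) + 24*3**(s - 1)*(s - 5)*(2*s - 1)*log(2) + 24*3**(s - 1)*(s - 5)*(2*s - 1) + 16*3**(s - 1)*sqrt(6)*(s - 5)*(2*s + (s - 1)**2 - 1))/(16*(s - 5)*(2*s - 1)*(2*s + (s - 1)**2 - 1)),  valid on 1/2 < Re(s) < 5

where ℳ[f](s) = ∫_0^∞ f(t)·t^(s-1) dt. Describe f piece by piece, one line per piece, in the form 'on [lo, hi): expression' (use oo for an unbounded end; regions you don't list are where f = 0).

on [0, 3): sqrt(2)/sqrt(t)
on [3, 4): log(t/2)
on [4, oo): 32/t**5

back out the common scale on t: 1/sqrt(t) on [0, 3/2); log(t) on [3/2, 2); t**(-5) on [2, ∞)
undo the shared t-power: sqrt(t) on [0, 3/2); t*log(t) on [3/2, 2); t**(-4) on [2, ∞)
decompose at 3, 4; ℳ[f](s) sums the 3 pieces' integrals
on [0, 3) integrate f = sqrt(2)/sqrt(t) against the kernel
[3, 4) adds the kernel integral of log(t/2)
over [4, ∞), the kernel integral of 32/t**5 enters the sum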